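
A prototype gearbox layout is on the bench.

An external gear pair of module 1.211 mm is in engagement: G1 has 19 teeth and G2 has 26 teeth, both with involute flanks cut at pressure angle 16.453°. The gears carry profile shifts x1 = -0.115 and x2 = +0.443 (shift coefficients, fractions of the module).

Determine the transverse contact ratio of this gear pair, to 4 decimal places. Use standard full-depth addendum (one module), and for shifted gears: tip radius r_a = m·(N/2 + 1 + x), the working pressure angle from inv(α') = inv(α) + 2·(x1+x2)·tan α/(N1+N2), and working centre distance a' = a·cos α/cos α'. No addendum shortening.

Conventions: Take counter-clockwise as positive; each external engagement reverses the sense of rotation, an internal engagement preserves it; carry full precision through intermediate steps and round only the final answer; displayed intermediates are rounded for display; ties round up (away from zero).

1.6247

topology: single-mesh involute geometry — m = 1.211, 19T/26T pair
base radii: r_b1 = 11.033418, r_b2 = 15.098362
tip radii: r_a1 = 12.576235, r_a2 = 17.490473
inv(α') = inv(16.453°) + 2·(-0.115+0.443)·tan α/(19+26) = 0.01246754  ⇒  α' = 18.87957°
a' = a·cos α / cos α' = 27.2475·cos 16.453°/cos 18.87957° = 27.617583
action lengths: √(r_a1²−r_b1²) = 6.035343, √(r_a2²−r_b2²) = 8.829276
base pitch p_b = π·m·cos α = 3.648685
CR = (6.035343 + 8.829276 − 27.617583·sin 18.87957°)/3.648685 = 1.624729
contact ratio ≈ 1.6247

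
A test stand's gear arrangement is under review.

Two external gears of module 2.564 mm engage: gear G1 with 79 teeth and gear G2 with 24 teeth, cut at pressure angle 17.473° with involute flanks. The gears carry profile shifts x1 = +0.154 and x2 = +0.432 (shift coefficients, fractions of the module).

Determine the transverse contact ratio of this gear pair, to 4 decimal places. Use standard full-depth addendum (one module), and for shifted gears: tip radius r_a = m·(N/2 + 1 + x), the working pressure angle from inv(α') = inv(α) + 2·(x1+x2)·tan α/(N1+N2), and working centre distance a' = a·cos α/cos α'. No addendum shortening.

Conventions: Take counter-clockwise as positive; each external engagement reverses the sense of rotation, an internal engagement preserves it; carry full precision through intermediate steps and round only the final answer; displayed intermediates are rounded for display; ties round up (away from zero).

1.6921

single-mesh involute tooth geometry (79T engaging 24T at module 2.564)
base radii: r_b1 = 96.604886, r_b2 = 29.348320
tip radii: r_a1 = 104.236856, r_a2 = 34.439648
inv(α') = inv(17.473°) + 2·(+0.154+0.432)·tan α/(79+24) = 0.01340118  ⇒  α' = 19.32552°
a' = a·cos α / cos α' = 132.0460·cos 17.473°/cos 19.32552° = 133.473979
action lengths: √(r_a1²−r_b1²) = 39.151221, √(r_a2²−r_b2²) = 18.021251
base pitch p_b = π·m·cos α = 7.683372
CR = (39.151221 + 18.021251 − 133.473979·sin 19.32552°)/7.683372 = 1.692134
contact ratio ≈ 1.6921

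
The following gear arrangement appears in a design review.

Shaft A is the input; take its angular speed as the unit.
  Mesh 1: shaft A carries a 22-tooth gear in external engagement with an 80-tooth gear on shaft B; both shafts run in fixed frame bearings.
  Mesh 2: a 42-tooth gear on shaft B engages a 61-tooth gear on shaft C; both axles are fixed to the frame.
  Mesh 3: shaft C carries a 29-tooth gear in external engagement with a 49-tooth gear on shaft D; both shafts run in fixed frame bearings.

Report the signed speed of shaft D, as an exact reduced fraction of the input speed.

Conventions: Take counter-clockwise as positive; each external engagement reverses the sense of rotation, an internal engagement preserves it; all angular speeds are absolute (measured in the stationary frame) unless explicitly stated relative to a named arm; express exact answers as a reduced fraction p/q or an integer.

3-mesh fixed-axis compound train (all bearings frame-fixed)
mesh 1 [22T→80T]: |ω|/ω_in = 1×22/80 = 11/40, sense flips to −
mesh 2 [42T→61T]: |ω|/ω_in = (11/40)×42/61 = 231/1220, sense flips to +
mesh 3 [29T→49T]: |ω|/ω_in = (231/1220)×29/49 = 957/8540, sense flips to −
signed output speed (× input speed) = -957/8540

-957/8540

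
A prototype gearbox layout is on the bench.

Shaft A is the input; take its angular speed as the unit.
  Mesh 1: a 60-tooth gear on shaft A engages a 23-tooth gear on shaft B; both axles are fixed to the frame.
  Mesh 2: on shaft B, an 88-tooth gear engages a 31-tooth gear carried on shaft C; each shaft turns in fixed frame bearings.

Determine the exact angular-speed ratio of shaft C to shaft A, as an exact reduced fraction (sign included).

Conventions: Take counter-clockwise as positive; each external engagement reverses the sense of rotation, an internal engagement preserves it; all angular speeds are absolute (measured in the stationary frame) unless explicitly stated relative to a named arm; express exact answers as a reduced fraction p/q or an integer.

class = fixed-axis compound train [2 meshes; 2 ratios multiply, 2 sense flips]
mesh 1 [60T→23T]: running ratio 60/23, sense −
mesh 2 [88T→31T]: running ratio 5280/713, sense +
ω_out/ω_in = 5280/713

5280/713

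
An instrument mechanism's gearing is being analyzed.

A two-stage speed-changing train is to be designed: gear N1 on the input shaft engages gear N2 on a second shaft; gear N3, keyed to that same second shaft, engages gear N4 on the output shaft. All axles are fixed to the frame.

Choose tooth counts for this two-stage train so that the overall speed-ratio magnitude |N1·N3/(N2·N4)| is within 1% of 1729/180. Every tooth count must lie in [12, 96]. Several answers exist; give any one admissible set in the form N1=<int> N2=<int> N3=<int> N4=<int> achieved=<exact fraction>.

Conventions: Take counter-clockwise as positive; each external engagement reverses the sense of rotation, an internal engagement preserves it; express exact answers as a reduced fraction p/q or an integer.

topology: fixed-axis compound train — 2 stages, target 1729/180
target = 1729/180 in lowest terms: an exact hit needs N1·N3 = k·1729 and N2·N4 = k·180 for one integer k, every count in [12, 96]; additionally prefer no 1:1 stage (N1 ≠ N2, N3 ≠ N4)
k = 1: N1·N3 = 1729 = 19·91, N2·N4 = 180 = 12·15
achieved = 19·91/(12·15) = 1729/180; |achieved − target| = 0 ≤ 1729/18000 ✓

N1=19 N2=12 N3=91 N4=15 achieved=1729/180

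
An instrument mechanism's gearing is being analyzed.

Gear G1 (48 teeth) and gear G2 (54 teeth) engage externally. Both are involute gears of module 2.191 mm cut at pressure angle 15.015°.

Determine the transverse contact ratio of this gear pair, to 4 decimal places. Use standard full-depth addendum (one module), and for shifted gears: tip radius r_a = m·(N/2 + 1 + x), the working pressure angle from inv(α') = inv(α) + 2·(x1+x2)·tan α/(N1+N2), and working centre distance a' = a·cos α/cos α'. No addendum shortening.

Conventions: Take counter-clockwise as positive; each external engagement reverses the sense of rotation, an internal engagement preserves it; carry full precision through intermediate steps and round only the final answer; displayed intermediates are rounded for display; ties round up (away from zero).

single-mesh involute tooth geometry (48T engaging 54T at module 2.191)
base radii: r_b1 = 50.788679, r_b2 = 57.137264
tip radii: r_a1 = 54.775000, r_a2 = 61.348000
no profile shift: α' = α, a' = a
action lengths: √(r_a1²−r_b1²) = 20.513672, √(r_a2²−r_b2²) = 22.336298
base pitch p_b = π·m·cos α = 6.648223
CR = (20.513672 + 22.336298 − 111.741000·sin 15.01500°)/6.648223 = 2.090937
contact ratio ≈ 2.0909

2.0909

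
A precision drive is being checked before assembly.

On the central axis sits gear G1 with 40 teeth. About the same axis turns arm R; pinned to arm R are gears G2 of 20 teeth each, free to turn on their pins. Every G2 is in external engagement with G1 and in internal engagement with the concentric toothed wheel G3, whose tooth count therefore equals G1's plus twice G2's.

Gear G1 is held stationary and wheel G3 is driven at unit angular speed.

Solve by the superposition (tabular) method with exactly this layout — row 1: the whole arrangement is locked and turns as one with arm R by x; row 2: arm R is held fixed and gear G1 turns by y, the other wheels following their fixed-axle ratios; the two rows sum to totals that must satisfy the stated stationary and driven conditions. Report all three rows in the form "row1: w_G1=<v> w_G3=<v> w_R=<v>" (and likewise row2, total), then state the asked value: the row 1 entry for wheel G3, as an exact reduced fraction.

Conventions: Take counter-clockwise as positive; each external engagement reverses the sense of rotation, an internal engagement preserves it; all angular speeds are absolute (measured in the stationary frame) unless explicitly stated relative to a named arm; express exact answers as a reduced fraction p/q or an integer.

planetary set (40T centre, 20T on arm, 80T internal) — Willis relation
row 1 (train locked, turned with arm): all members turn x
superposition row 2 [arm held]: sun y, ring −(40/80)·y, arm 0
boundary: total ω_sun = x + y = 0 and total ω_ring = x − (40/80)·y = 1  ⇒  y = -2/3, x = 2/3
row 2 ring = −(40/80)·(-2/3) = 1/3
totals (row 1 + row 2): sun 2/3 + (-2/3) = 0, ring 2/3 + 1/3 = 1, arm 2/3 + 0 = 2/3
asked cell (row1, ring) = 2/3

row1: w_G1=2/3 w_G3=2/3 w_R=2/3
row2: w_G1=-2/3 w_G3=1/3 w_R=0
total: w_G1=0 w_G3=1 w_R=2/3
asked value: 2/3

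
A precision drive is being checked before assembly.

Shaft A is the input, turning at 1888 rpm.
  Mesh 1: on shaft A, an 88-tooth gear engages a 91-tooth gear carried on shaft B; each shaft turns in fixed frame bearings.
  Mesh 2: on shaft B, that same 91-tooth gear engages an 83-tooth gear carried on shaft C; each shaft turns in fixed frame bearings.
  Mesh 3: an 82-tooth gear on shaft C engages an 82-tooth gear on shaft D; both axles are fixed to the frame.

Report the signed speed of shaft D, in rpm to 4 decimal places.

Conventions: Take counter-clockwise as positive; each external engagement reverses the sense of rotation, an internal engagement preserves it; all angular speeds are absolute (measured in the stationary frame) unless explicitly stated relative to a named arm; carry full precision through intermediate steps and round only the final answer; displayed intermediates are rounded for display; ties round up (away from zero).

recognized (4 fixed axles, 3 meshes): fixed-axis compound train
mesh 1 [88T→91T]: ω = 1888.0000×88/91 = 1825.7582 rpm, sense flips to −
mesh 2 [91T→83T]: ω = 1825.7582×91/83 = 2001.7349 rpm, sense flips to +
mesh 3 [82T→82T]: ω = 2001.7349×82/82 = 2001.7349 rpm, sense flips to −
signed output speed = -2001.7349 rpm

-2001.7349 rpm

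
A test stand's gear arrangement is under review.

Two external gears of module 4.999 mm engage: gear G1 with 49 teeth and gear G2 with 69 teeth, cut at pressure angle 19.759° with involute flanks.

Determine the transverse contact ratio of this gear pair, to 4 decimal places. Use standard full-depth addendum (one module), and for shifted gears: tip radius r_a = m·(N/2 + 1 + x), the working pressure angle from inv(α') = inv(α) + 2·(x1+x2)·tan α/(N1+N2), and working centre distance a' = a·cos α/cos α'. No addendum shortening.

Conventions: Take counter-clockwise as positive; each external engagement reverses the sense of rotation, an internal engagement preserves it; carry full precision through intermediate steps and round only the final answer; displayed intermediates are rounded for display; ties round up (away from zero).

1.7920

class = single-mesh tooth geometry [involute pair 49T × 69T, m = 4.999]
base radii: r_b1 = 115.264501, r_b2 = 162.311236
tip radii: r_a1 = 127.474500, r_a2 = 177.464500
no profile shift: α' = α, a' = a
action lengths: √(r_a1²−r_b1²) = 54.441189, √(r_a2²−r_b2²) = 71.754523
base pitch p_b = π·m·cos α = 14.780168
CR = (54.441189 + 71.754523 − 294.941000·sin 19.75900°)/14.780168 = 1.792037
contact ratio ≈ 1.7920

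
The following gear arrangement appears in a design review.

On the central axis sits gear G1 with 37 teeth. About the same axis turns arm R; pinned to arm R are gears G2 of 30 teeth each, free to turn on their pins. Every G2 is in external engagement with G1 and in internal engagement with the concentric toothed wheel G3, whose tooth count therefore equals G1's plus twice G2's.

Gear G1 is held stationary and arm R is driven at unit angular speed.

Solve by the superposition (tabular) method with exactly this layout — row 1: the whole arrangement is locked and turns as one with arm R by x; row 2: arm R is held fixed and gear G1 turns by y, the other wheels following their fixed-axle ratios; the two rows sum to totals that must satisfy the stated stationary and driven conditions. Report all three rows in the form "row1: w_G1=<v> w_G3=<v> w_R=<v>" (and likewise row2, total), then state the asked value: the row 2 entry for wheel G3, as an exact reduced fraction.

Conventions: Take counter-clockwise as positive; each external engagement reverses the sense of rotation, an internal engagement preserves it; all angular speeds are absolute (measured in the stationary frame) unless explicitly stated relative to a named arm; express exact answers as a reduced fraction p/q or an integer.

recognized (axles ride arm R): planetary set, 37/30/97 teeth
row 1 — lock + rotate with arm: ω_sun = ω_ring = ω_arm = x
row 2: sun turns y, ring = −(37/97)·y, arm 0
boundary: total ω_sun = x + y = 0 and total ω_arm = x = 1  ⇒  y = -1, x = 1
row 2 ring = −(37/97)·(-1) = 37/97
totals (row 1 + row 2): sun 1 + (-1) = 0, ring 1 + 37/97 = 134/97, arm 1 + 0 = 1
asked cell (row2, ring) = 37/97

row1: w_G1=1 w_G3=1 w_R=1
row2: w_G1=-1 w_G3=37/97 w_R=0
total: w_G1=0 w_G3=134/97 w_R=1
asked value: 37/97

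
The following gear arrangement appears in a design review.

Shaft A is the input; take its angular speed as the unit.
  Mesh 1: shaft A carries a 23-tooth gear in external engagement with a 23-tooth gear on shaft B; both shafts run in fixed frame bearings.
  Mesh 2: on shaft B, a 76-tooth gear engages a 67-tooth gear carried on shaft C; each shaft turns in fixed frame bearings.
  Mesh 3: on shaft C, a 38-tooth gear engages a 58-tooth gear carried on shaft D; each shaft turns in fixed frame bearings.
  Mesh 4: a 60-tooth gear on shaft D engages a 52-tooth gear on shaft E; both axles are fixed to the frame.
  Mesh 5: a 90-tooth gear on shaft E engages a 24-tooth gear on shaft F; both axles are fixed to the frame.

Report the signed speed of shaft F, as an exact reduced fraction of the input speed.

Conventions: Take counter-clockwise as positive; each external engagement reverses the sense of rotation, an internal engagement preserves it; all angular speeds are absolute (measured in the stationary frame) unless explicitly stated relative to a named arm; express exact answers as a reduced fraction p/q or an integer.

5-mesh fixed-axis compound train (all bearings frame-fixed)
mesh 1 [23T→23T]: |ω|/ω_in = 1×23/23 = 1, sense flips to −
mesh 2 [76T→67T]: |ω|/ω_in = 1×76/67 = 76/67, sense flips to +
mesh 3 [38T→58T]: |ω|/ω_in = (76/67)×38/58 = 1444/1943, sense flips to −
mesh 4 [60T→52T]: |ω|/ω_in = (1444/1943)×60/52 = 21660/25259, sense flips to +
mesh 5 [90T→24T]: |ω|/ω_in = (21660/25259)×90/24 = 81225/25259, sense flips to −
signed output speed (× input speed) = -81225/25259

-81225/25259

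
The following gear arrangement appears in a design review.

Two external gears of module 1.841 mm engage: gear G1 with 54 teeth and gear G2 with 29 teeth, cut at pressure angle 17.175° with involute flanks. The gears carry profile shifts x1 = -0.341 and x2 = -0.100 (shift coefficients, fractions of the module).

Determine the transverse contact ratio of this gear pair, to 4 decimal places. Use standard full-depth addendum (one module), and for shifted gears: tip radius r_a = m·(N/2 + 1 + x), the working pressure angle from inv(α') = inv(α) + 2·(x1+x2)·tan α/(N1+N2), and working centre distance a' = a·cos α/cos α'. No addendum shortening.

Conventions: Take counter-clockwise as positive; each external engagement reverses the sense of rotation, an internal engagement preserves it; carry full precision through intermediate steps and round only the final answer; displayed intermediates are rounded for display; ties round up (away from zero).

single-mesh involute tooth geometry (54T engaging 29T at module 1.841)
base radii: r_b1 = 47.490431, r_b2 = 25.504120
tip radii: r_a1 = 50.920219, r_a2 = 28.351400
inv(α') = inv(17.175°) + 2·(-0.341-0.100)·tan α/(54+29) = 0.00602896  ⇒  α' = 14.90291°
a' = a·cos α / cos α' = 76.4015·cos 17.175°/cos 14.90291° = 75.535330
action lengths: √(r_a1²−r_b1²) = 18.371927, √(r_a2²−r_b2²) = 12.383123
base pitch p_b = π·m·cos α = 5.525763
CR = (18.371927 + 12.383123 − 75.535330·sin 14.90291°)/5.525763 = 2.050167
contact ratio ≈ 2.0502

2.0502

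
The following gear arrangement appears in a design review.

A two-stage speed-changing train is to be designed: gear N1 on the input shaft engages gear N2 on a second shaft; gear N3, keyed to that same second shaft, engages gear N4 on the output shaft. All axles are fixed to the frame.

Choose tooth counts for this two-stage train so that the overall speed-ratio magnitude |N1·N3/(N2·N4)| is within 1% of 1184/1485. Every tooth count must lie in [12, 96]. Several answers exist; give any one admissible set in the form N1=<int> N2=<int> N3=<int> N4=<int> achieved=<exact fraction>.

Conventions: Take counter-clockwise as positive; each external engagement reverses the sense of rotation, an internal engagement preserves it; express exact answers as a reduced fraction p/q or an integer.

design class (target 1184/1485): fixed-axis compound train
target = 1184/1485 in lowest terms: an exact hit needs N1·N3 = k·1184 and N2·N4 = k·1485 for one integer k, every count in [12, 96]; additionally prefer no 1:1 stage (N1 ≠ N2, N3 ≠ N4)
k = 1: N1·N3 = 1184 = 16·74, N2·N4 = 1485 = 27·55
achieved = 16·74/(27·55) = 1184/1485; |achieved − target| = 0 ≤ 296/37125 ✓

N1=16 N2=27 N3=74 N4=55 achieved=1184/1485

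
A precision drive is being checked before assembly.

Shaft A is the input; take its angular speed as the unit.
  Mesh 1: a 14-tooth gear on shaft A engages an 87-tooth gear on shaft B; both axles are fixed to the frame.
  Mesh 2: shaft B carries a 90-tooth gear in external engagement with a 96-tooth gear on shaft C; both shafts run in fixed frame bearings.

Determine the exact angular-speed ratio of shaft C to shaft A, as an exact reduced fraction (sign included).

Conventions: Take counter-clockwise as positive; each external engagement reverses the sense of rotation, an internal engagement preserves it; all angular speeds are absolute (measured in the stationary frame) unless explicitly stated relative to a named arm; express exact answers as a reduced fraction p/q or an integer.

35/232

class = fixed-axis compound train [2 meshes; 2 ratios multiply, 2 sense flips]
mesh 1 [14T→87T]: running ratio 14/87, sense −
mesh 2 [90T→96T]: running ratio 35/232, sense +
ω_out/ω_in = 35/232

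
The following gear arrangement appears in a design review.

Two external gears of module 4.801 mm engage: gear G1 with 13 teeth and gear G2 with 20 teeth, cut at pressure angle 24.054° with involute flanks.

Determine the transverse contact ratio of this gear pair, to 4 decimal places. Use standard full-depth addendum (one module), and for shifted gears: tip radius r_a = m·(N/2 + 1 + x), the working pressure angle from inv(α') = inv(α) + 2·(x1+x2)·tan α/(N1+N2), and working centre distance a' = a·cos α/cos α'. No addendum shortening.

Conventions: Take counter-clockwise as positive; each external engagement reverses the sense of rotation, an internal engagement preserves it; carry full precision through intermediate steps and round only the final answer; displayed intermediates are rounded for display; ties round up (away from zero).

topology: single-mesh involute geometry — m = 4.801, 13T/20T pair
base radii: r_b1 = 28.496581, r_b2 = 43.840894
tip radii: r_a1 = 36.007500, r_a2 = 52.811000
no profile shift: α' = α, a' = a
action lengths: √(r_a1²−r_b1²) = 22.011018, √(r_a2²−r_b2²) = 29.444486
base pitch p_b = π·m·cos α = 13.773023
CR = (22.011018 + 29.444486 − 79.216500·sin 24.05400°)/13.773023 = 1.391638
contact ratio ≈ 1.3916

1.3916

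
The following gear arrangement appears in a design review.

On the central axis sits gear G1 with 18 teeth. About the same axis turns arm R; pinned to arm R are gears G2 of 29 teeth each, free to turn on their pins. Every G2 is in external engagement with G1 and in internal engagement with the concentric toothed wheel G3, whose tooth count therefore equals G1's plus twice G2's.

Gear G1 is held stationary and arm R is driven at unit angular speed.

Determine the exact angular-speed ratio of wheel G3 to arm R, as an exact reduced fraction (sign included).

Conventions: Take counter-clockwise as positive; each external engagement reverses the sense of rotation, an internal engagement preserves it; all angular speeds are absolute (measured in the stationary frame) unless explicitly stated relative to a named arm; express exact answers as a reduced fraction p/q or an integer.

47/38

class = planetary set [G3 = 18+2·29 = 76; Willis about the carrier]
ring teeth: 18 + 2·29 = 76
18(ω_sun−ω_arm) = −76(ω_ring−ω_arm),  ω_sun = 0, ω_arm = 1
ω_ring = 1 − (18/76)(0−1) = 47/38
ω_out/ω_in = 47/38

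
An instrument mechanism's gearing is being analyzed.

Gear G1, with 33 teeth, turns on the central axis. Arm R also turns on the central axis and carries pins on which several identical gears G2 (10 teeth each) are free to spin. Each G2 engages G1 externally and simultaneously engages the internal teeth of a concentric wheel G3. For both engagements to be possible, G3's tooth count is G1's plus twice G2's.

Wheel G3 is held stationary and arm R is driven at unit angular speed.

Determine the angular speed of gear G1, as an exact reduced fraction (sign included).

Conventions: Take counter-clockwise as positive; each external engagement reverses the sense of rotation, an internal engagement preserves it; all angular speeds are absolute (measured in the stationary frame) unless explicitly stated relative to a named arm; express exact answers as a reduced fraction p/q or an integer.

recognized (axles ride arm R): planetary set, 33/10/53 teeth
ring teeth: 33 + 2·10 = 53
33(ω_sun−ω_arm) = −53(ω_ring−ω_arm),  ω_ring = 0, ω_arm = 1
ω_sun = 1 − (53/33)(0−1) = 86/33
exact speed ratio = 86/33

86/33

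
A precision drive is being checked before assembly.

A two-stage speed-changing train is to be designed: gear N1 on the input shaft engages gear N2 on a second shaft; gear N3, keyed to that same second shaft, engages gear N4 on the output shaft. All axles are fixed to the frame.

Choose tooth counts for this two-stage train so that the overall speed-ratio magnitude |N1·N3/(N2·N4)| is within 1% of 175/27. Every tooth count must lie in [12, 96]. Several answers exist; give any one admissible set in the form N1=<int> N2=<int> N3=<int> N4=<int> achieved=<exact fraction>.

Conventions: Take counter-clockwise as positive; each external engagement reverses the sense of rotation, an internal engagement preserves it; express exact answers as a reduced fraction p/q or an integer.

topology: fixed-axis compound train — 2 stages, target 175/27
target = 175/27 in lowest terms: an exact hit needs N1·N3 = k·175 and N2·N4 = k·27 for one integer k, every count in [12, 96]; additionally prefer no 1:1 stage (N1 ≠ N2, N3 ≠ N4)
k = 1…7: no 1:1-free in-range split of k·175 and k·27 into factor pairs; take k = 8
k = 8: N1·N3 = 1400 = 20·70, N2·N4 = 216 = 12·18
achieved = 20·70/(12·18) = 175/27; |achieved − target| = 0 ≤ 7/108 ✓

N1=20 N2=12 N3=70 N4=18 achieved=175/27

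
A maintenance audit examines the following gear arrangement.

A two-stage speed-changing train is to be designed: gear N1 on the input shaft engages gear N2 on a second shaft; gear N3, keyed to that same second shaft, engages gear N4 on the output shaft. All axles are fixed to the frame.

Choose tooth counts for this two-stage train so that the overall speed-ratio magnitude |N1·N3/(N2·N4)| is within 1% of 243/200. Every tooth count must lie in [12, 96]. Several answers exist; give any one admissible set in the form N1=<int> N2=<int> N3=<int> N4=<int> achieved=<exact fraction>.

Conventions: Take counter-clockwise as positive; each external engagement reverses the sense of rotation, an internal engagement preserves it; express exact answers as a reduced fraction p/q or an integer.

N1=18 N2=16 N3=27 N4=25 achieved=243/200

2-stage fixed-axis compound train for ratio 243/200
target = 243/200 in lowest terms: an exact hit needs N1·N3 = k·243 and N2·N4 = k·200 for one integer k, every count in [12, 96]; additionally prefer no 1:1 stage (N1 ≠ N2, N3 ≠ N4)
k = 1: no 1:1-free in-range split of k·243 and k·200 into factor pairs; take k = 2
k = 2: N1·N3 = 486 = 18·27, N2·N4 = 400 = 16·25
achieved = 18·27/(16·25) = 243/200; |achieved − target| = 0 ≤ 243/20000 ✓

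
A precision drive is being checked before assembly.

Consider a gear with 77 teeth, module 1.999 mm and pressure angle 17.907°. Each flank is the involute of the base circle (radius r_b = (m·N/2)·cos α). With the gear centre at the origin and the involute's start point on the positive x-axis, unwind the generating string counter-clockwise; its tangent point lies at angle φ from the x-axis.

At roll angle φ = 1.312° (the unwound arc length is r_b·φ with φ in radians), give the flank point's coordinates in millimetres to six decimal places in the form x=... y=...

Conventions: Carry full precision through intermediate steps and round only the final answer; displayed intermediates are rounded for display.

class = single-mesh tooth geometry [base-circle involute, m = 1.999, 77T]
pitch radius r_p = m·N/2 = 1.999·77/2 = 76.961500
base radius r_b = r_p·cos α = 76.961500·cos 17.907° = 73.233242
roll angle φ = 1.312° = 0.02289872 rad
x = r_b·(cos φ + φ·sin φ) = 73.252440
y = r_b·(sin φ − φ·cos φ) = 0.000293

x=73.252440 y=0.000293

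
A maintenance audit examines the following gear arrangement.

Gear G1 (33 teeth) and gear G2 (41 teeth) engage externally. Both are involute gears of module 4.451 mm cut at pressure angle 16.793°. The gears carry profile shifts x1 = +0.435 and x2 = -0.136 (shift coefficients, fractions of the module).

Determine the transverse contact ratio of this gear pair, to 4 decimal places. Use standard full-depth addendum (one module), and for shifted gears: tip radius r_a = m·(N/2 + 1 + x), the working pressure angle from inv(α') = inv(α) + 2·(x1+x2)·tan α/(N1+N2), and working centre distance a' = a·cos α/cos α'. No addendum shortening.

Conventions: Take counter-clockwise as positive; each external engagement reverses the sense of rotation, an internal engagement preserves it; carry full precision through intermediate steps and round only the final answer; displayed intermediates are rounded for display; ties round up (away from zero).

recognized (one external pair, fixed centres): single-mesh tooth geometry, m = 4.451, N1 = 33, N2 = 41
base radii: r_b1 = 70.309573, r_b2 = 87.354318
tip radii: r_a1 = 79.828685, r_a2 = 95.091164
inv(α') = inv(16.793°) + 2·(+0.435-0.136)·tan α/(33+41) = 0.01113010  ⇒  α' = 18.19828°
a' = a·cos α / cos α' = 164.6870·cos 16.793°/cos 18.19828° = 165.965233
action lengths: √(r_a1²−r_b1²) = 37.804536, √(r_a2²−r_b2²) = 37.570636
base pitch p_b = π·m·cos α = 13.386911
CR = (37.804536 + 37.570636 − 165.965233·sin 18.19828°)/13.386911 = 1.758671
contact ratio ≈ 1.7587

1.7587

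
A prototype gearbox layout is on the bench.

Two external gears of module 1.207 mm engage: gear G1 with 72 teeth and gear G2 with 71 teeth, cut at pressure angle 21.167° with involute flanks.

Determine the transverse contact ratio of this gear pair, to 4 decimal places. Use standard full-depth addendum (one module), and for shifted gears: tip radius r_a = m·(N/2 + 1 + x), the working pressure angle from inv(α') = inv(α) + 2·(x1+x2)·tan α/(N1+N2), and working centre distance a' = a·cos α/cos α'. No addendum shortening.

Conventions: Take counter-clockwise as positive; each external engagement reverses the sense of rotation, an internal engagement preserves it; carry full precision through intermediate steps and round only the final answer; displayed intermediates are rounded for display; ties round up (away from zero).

1.7444

class = single-mesh tooth geometry [involute pair 72T × 71T, m = 1.207]
base radii: r_b1 = 40.520377, r_b2 = 39.957594
tip radii: r_a1 = 44.659000, r_a2 = 44.055500
no profile shift: α' = α, a' = a
action lengths: √(r_a1²−r_b1²) = 18.775657, √(r_a2²−r_b2²) = 18.554723
base pitch p_b = π·m·cos α = 3.536070
CR = (18.775657 + 18.554723 − 86.300500·sin 21.16700°)/3.536070 = 1.744407
contact ratio ≈ 1.7444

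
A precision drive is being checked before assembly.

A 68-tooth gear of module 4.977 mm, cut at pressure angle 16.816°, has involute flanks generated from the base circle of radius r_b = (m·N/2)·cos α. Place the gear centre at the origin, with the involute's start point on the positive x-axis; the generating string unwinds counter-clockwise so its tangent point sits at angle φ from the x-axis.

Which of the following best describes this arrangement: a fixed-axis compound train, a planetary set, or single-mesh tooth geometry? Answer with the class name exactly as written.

recognized (one wheel, involute flank): single-mesh tooth geometry, m = 4.977, N = 68
classification: single-mesh tooth geometry

single-mesh tooth geometry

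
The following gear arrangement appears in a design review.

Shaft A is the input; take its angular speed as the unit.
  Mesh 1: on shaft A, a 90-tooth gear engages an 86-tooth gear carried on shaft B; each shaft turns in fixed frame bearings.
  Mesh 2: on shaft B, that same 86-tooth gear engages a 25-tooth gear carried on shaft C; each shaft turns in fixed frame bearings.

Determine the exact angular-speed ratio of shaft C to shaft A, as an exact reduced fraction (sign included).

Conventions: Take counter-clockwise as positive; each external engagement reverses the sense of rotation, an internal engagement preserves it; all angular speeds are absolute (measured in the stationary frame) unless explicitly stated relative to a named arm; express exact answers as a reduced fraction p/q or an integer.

18/5

class = fixed-axis compound train [2 meshes; 2 ratios multiply, 2 sense flips]
mesh 1 [90T→86T]: running ratio 45/43, sense −
mesh 2 [86T→25T]: running ratio 18/5, sense +
ω_out/ω_in = 18/5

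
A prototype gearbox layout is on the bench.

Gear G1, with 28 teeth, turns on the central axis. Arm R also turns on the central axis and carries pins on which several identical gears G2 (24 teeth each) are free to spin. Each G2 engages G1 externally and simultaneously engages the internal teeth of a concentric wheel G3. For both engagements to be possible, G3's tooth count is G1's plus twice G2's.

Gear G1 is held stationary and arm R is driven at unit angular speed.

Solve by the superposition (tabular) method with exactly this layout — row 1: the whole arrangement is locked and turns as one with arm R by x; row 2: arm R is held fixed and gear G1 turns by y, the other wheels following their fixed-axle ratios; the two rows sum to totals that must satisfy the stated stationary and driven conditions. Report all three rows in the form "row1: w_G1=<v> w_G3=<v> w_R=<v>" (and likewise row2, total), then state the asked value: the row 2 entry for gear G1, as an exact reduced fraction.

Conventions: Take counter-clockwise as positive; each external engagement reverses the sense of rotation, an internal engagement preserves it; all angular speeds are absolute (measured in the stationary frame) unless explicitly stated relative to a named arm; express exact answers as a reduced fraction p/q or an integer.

planetary set (28T centre, 24T on arm, 76T internal) — Willis relation
row 1 — lock + rotate with arm: ω_sun = ω_ring = ω_arm = x
row 2: sun turns y, ring = −(28/76)·y, arm 0
boundary: total ω_sun = x + y = 0 and total ω_arm = x = 1  ⇒  y = -1, x = 1
row 2 ring = −(28/76)·(-1) = 7/19
totals (row 1 + row 2): sun 1 + (-1) = 0, ring 1 + 7/19 = 26/19, arm 1 + 0 = 1
asked cell (row2, sun) = -1

row1: w_G1=1 w_G3=1 w_R=1
row2: w_G1=-1 w_G3=7/19 w_R=0
total: w_G1=0 w_G3=26/19 w_R=1
asked value: -1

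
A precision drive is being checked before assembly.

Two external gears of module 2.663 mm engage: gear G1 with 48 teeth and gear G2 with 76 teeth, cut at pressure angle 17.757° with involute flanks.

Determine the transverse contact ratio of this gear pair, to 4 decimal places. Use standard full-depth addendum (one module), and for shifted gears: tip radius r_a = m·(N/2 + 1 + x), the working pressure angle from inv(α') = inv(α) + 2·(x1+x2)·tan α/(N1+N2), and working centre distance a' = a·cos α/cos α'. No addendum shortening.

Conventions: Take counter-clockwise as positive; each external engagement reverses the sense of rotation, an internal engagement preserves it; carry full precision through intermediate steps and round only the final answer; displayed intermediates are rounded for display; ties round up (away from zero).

1.9237

recognized (one external pair, fixed centres): single-mesh tooth geometry, m = 2.663, N1 = 48, N2 = 76
base radii: r_b1 = 60.867139, r_b2 = 96.372971
tip radii: r_a1 = 66.575000, r_a2 = 103.857000
no profile shift: α' = α, a' = a
action lengths: √(r_a1²−r_b1²) = 26.970761, √(r_a2²−r_b2²) = 38.710812
base pitch p_b = π·m·cos α = 7.967490
CR = (26.970761 + 38.710812 − 165.106000·sin 17.75700°)/7.967490 = 1.923747
contact ratio ≈ 1.9237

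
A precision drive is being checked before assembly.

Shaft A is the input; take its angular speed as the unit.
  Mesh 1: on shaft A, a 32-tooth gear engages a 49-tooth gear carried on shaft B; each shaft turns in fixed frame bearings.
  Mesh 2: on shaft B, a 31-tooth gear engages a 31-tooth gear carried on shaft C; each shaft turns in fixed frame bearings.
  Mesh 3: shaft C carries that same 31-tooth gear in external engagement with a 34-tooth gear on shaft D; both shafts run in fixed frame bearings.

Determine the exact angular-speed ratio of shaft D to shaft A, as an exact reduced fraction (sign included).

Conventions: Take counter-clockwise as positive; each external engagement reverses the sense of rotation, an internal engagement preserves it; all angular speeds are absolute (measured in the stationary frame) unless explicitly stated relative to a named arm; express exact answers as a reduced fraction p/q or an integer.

-496/833

class = fixed-axis compound train [3 meshes; 3 ratios multiply, 3 sense flips]
mesh 1 [32T→49T]: running ratio 32/49, sense −
mesh 2 [31T→31T]: running ratio 32/49, sense +
mesh 3 [31T→34T]: running ratio 496/833, sense −
ω_out/ω_in = -496/833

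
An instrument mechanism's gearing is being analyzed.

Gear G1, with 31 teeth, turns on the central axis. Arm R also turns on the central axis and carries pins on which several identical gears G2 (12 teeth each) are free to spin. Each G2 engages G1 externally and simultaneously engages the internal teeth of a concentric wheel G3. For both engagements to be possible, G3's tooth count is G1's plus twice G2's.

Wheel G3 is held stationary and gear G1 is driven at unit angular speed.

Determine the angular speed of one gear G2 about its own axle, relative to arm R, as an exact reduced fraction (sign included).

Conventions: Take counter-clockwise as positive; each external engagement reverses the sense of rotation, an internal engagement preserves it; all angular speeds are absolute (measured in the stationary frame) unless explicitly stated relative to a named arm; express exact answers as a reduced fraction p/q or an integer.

topology: planetary set — G1 31T / G2 12T / G3 55T, arm = carrier (Willis)
ring teeth: 31 + 2·12 = 55
31(ω_sun−ω_arm) = −55(ω_ring−ω_arm),  ω_ring = 0, ω_sun = 1
31(1−ω_arm) = −55(0−ω_arm)  ⇒  86·ω_arm = 31  ⇒  ω_arm = 31/86
sun–planet mesh: 31·(1−31/86) = −12·(ω_p−ω_arm)  ⇒  ω_p−ω_arm = -1705/1032
exact speed ratio = -1705/1032

-1705/1032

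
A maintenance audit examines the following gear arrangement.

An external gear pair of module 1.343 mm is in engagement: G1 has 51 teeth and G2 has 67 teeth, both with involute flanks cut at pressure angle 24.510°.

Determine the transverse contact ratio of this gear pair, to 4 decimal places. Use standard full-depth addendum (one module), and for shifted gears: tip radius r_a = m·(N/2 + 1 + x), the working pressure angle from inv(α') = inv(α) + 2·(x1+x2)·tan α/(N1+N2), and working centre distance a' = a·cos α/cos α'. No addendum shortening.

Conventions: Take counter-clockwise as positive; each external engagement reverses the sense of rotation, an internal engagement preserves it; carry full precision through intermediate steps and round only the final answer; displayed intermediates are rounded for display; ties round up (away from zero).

recognized (one external pair, fixed centres): single-mesh tooth geometry, m = 1.343, N1 = 51, N2 = 67
base radii: r_b1 = 31.160510, r_b2 = 40.936356
tip radii: r_a1 = 35.589500, r_a2 = 46.333500
no profile shift: α' = α, a' = a
action lengths: √(r_a1²−r_b1²) = 17.194044, √(r_a2²−r_b2²) = 21.702719
base pitch p_b = π·m·cos α = 3.838966
CR = (17.194044 + 21.702719 − 79.237000·sin 24.51000°)/3.838966 = 1.569467
contact ratio ≈ 1.5695

1.5695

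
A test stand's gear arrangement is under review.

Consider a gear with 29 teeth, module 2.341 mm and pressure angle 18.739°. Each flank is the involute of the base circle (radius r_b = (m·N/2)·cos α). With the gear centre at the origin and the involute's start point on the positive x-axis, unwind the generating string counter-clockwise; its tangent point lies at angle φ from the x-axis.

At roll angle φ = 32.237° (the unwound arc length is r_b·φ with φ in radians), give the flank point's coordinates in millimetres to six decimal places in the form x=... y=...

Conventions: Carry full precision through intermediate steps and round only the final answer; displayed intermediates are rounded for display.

x=36.837546 y=1.848755

single-mesh involute tooth geometry (29T wheel at module 2.341)
pitch radius r_p = m·N/2 = 2.341·29/2 = 33.944500
base radius r_b = r_p·cos α = 33.944500·cos 18.739° = 32.145164
roll angle φ = 32.237° = 0.56264179 rad
x = r_b·(cos φ + φ·sin φ) = 36.837546
y = r_b·(sin φ − φ·cos φ) = 1.848755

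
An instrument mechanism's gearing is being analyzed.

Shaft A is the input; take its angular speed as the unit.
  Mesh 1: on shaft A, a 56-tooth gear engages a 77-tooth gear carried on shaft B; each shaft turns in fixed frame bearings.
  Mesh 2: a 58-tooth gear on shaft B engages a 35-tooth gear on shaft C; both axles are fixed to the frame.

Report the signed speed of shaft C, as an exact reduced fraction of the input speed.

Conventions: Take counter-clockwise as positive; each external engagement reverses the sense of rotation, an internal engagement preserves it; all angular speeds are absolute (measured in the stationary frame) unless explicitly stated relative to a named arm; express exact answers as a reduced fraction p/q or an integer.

2-mesh fixed-axis compound train (all bearings frame-fixed)
mesh 1 [56T→77T]: |ω|/ω_in = 1×56/77 = 8/11, sense flips to −
mesh 2 [58T→35T]: |ω|/ω_in = (8/11)×58/35 = 464/385, sense flips to +
signed output speed (× input speed) = 464/385

464/385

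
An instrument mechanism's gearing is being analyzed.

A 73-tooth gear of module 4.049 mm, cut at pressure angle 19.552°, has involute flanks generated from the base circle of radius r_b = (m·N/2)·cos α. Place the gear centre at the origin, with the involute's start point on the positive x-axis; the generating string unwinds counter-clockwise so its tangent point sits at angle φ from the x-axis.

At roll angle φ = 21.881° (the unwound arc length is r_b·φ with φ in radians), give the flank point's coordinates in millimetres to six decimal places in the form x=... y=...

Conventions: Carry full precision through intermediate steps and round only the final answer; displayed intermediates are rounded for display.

x=149.055067 y=2.548077

recognized (one wheel, involute flank): single-mesh tooth geometry, m = 4.049, N = 73
pitch radius r_p = m·N/2 = 4.049·73/2 = 147.788500
base radius r_b = r_p·cos α = 147.788500·cos 19.552° = 139.266742
roll angle φ = 21.881° = 0.38189549 rad
x = r_b·(cos φ + φ·sin φ) = 149.055067
y = r_b·(sin φ − φ·cos φ) = 2.548077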